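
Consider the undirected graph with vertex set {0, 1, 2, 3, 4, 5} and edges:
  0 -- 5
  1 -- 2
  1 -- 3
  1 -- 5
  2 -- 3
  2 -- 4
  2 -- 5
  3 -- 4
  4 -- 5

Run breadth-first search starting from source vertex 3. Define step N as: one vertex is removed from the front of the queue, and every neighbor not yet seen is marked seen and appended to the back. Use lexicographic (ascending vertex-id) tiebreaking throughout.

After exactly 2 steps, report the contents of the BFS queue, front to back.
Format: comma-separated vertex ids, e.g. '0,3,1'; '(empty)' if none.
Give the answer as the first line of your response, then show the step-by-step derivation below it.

2,4,5

step 1: dequeue 3; queue=[1,2,4]; order=3
step 2: dequeue 1; queue=[2,4,5]; order=3,1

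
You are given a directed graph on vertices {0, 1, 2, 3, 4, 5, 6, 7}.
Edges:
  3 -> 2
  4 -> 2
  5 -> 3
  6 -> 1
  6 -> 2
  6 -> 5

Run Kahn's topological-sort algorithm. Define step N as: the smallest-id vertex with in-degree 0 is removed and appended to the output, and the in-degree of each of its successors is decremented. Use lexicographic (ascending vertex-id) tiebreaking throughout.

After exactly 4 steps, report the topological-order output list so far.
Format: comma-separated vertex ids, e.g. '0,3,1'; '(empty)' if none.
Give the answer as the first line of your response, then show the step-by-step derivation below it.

0,4,6,1

step 1: output 0; order=[0]; indeg=(0,1,3,1,0,1,0,0)
step 2: output 4; order=[0,4]; indeg=(0,1,2,1,0,1,0,0)
step 3: output 6; order=[0,4,6]; indeg=(0,0,1,1,0,0,0,0)
step 4: output 1; order=[0,4,6,1]; indeg=(0,0,1,1,0,0,0,0)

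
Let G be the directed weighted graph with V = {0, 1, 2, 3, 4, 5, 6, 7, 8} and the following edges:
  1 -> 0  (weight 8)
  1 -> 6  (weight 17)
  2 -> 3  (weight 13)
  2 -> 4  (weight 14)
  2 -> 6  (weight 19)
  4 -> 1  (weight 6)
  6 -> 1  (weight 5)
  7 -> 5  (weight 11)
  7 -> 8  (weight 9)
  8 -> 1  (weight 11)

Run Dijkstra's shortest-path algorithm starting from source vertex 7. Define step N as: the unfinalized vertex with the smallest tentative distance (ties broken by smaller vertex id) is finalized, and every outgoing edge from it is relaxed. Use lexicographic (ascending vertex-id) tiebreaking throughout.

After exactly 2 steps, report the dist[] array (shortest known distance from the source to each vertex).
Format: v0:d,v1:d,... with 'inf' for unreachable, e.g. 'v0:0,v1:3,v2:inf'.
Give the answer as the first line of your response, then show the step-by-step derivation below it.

v0:inf,v1:20,v2:inf,v3:inf,v4:inf,v5:11,v6:inf,v7:0,v8:9

step 1: dist = v0:inf,v1:inf,v2:inf,v3:inf,v4:inf,v5:11,v6:inf,v7:0,v8:9
step 2: dist = v0:inf,v1:20,v2:inf,v3:inf,v4:inf,v5:11,v6:inf,v7:0,v8:9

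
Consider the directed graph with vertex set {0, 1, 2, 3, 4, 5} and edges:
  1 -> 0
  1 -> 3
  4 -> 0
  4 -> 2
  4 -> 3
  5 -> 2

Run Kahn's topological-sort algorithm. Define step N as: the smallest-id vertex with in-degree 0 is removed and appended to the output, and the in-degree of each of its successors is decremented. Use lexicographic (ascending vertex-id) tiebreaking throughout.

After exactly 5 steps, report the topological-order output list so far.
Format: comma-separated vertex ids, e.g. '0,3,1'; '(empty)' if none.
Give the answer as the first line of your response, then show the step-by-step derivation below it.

1,4,0,3,5

step 1: output 1; order=[1]; indeg=(1,0,2,1,0,0)
step 2: output 4; order=[1,4]; indeg=(0,0,1,0,0,0)
step 3: output 0; order=[1,4,0]; indeg=(0,0,1,0,0,0)
step 4: output 3; order=[1,4,0,3]; indeg=(0,0,1,0,0,0)
step 5: output 5; order=[1,4,0,3,5]; indeg=(0,0,0,0,0,0)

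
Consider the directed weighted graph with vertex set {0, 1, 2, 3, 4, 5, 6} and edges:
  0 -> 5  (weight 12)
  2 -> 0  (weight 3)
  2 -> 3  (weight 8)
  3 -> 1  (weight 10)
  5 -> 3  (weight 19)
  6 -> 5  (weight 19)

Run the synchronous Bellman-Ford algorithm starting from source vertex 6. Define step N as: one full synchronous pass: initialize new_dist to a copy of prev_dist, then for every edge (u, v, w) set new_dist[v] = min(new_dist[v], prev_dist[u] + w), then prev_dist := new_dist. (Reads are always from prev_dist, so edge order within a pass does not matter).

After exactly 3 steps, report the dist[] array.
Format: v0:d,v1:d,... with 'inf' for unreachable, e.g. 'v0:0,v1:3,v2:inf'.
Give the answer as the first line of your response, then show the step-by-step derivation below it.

v0:inf,v1:48,v2:inf,v3:38,v4:inf,v5:19,v6:0

step 1: dist = v0:inf,v1:inf,v2:inf,v3:inf,v4:inf,v5:19,v6:0
step 2: dist = v0:inf,v1:inf,v2:inf,v3:38,v4:inf,v5:19,v6:0
step 3: dist = v0:inf,v1:48,v2:inf,v3:38,v4:inf,v5:19,v6:0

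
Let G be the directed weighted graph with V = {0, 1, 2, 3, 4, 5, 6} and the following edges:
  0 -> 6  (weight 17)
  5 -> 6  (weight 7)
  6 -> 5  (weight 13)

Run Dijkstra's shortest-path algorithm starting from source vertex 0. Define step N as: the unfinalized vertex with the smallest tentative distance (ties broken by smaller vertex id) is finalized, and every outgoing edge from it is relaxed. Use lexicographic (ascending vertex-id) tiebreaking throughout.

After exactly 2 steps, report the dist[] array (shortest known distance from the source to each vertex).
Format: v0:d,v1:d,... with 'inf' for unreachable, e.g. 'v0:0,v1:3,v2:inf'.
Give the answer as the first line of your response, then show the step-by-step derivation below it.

v0:0,v1:inf,v2:inf,v3:inf,v4:inf,v5:30,v6:17

step 1: dist = v0:0,v1:inf,v2:inf,v3:inf,v4:inf,v5:inf,v6:17
step 2: dist = v0:0,v1:inf,v2:inf,v3:inf,v4:inf,v5:30,v6:17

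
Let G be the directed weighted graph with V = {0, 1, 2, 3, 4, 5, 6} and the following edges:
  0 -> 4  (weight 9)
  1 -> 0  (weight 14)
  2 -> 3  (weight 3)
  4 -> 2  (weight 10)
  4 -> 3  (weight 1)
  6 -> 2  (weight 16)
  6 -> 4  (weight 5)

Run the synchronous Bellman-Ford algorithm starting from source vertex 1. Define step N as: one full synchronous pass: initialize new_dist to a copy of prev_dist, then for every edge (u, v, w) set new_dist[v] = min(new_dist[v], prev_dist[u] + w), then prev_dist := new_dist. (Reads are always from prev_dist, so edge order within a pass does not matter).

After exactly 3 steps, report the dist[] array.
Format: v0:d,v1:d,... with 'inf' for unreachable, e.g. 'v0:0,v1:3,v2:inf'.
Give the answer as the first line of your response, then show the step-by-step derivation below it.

v0:14,v1:0,v2:33,v3:24,v4:23,v5:inf,v6:inf

step 1: dist = v0:14,v1:0,v2:inf,v3:inf,v4:inf,v5:inf,v6:inf
step 2: dist = v0:14,v1:0,v2:inf,v3:inf,v4:23,v5:inf,v6:inf
step 3: dist = v0:14,v1:0,v2:33,v3:24,v4:23,v5:inf,v6:inf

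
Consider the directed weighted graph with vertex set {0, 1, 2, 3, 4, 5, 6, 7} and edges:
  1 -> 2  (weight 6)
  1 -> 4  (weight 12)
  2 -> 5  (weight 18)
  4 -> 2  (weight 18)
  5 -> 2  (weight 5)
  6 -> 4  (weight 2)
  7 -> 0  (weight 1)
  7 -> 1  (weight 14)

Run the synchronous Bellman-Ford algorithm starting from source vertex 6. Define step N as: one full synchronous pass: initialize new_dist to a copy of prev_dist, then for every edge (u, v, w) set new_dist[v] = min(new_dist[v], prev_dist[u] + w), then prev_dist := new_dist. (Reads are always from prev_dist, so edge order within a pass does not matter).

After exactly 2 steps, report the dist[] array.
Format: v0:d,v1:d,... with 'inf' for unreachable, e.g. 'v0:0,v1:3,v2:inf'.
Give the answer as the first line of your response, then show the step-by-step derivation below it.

v0:inf,v1:inf,v2:20,v3:inf,v4:2,v5:inf,v6:0,v7:inf

step 1: dist = v0:inf,v1:inf,v2:inf,v3:inf,v4:2,v5:inf,v6:0,v7:inf
step 2: dist = v0:inf,v1:inf,v2:20,v3:inf,v4:2,v5:inf,v6:0,v7:inf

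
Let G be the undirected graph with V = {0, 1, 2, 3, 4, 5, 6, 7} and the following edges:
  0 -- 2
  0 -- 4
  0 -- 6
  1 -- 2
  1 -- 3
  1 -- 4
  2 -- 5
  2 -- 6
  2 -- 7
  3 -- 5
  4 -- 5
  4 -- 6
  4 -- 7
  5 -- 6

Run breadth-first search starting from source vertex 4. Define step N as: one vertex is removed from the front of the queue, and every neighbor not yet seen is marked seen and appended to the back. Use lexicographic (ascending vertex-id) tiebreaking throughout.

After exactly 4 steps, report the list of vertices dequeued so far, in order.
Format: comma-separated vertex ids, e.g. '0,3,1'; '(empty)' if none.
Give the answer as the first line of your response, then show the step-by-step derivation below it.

4,0,1,5

step 1: dequeue 4; queue=[0,1,5,6,7]; order=4
step 2: dequeue 0; queue=[1,5,6,7,2]; order=4,0
step 3: dequeue 1; queue=[5,6,7,2,3]; order=4,0,1
step 4: dequeue 5; queue=[6,7,2,3]; order=4,0,1,5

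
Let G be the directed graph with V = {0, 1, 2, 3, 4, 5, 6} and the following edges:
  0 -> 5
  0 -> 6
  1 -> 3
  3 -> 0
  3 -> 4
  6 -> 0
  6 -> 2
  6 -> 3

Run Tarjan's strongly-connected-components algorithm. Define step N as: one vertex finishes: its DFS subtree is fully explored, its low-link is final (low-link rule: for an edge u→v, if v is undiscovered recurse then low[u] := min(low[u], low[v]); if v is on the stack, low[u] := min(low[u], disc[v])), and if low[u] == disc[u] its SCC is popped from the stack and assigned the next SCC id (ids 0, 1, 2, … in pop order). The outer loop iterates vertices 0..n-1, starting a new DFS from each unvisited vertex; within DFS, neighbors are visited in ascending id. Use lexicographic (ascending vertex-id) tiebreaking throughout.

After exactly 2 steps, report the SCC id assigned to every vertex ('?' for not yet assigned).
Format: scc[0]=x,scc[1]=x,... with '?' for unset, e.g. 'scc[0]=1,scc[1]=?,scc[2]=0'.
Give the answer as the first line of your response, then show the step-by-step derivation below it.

scc[0]=?,scc[1]=?,scc[2]=1,scc[3]=?,scc[4]=?,scc[5]=0,scc[6]=?

step 1: low=(low[0]=0,low[1]=?,low[2]=?,low[3]=?,low[4]=?,low[5]=1,low[6]=?); scc=(scc[0]=?,scc[1]=?,scc[2]=?,scc[3]=?,scc[4]=?,scc[5]=0,scc[6]=?)
step 2: low=(low[0]=0,low[1]=?,low[2]=3,low[3]=?,low[4]=?,low[5]=1,low[6]=0); scc=(scc[0]=?,scc[1]=?,scc[2]=1,scc[3]=?,scc[4]=?,scc[5]=0,scc[6]=?)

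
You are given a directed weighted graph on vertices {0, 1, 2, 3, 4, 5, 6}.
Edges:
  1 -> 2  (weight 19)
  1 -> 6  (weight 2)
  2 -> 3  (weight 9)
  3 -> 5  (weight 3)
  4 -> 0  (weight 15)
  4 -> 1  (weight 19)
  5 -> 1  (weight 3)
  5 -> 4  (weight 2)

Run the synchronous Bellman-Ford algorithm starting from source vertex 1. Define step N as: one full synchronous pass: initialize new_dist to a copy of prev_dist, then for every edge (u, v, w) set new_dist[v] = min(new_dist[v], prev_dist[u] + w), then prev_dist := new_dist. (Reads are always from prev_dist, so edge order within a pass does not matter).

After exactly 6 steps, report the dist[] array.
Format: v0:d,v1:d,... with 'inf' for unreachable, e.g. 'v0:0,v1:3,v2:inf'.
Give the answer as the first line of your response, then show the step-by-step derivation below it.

v0:48,v1:0,v2:19,v3:28,v4:33,v5:31,v6:2

step 1: dist = v0:inf,v1:0,v2:19,v3:inf,v4:inf,v5:inf,v6:2
step 2: dist = v0:inf,v1:0,v2:19,v3:28,v4:inf,v5:inf,v6:2
step 3: dist = v0:inf,v1:0,v2:19,v3:28,v4:inf,v5:31,v6:2
step 4: dist = v0:inf,v1:0,v2:19,v3:28,v4:33,v5:31,v6:2
step 5: dist = v0:48,v1:0,v2:19,v3:28,v4:33,v5:31,v6:2
step 6: dist = v0:48,v1:0,v2:19,v3:28,v4:33,v5:31,v6:2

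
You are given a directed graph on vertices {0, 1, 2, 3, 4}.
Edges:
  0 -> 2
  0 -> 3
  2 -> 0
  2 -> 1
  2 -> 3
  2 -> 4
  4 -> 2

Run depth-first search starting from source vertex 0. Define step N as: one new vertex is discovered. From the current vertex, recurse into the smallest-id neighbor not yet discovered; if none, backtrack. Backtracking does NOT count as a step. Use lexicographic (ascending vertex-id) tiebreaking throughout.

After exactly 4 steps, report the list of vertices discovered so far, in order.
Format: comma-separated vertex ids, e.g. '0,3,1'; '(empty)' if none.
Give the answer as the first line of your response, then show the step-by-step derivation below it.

0,2,1,3

step 1: discover 0; path=0; order=0
step 2: discover 2; path=0>2; order=0,2
step 3: discover 1; path=0>2>1; order=0,2,1
step 4: discover 3; path=0>2>3; order=0,2,1,3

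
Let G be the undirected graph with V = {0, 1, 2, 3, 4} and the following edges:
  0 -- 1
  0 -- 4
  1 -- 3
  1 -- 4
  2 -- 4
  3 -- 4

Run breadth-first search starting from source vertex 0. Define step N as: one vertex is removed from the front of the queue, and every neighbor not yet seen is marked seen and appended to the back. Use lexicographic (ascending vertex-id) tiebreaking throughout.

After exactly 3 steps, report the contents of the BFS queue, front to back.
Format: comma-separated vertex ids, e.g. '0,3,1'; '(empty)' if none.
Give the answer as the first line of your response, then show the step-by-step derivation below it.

3,2

step 1: dequeue 0; queue=[1,4]; order=0
step 2: dequeue 1; queue=[4,3]; order=0,1
step 3: dequeue 4; queue=[3,2]; order=0,1,4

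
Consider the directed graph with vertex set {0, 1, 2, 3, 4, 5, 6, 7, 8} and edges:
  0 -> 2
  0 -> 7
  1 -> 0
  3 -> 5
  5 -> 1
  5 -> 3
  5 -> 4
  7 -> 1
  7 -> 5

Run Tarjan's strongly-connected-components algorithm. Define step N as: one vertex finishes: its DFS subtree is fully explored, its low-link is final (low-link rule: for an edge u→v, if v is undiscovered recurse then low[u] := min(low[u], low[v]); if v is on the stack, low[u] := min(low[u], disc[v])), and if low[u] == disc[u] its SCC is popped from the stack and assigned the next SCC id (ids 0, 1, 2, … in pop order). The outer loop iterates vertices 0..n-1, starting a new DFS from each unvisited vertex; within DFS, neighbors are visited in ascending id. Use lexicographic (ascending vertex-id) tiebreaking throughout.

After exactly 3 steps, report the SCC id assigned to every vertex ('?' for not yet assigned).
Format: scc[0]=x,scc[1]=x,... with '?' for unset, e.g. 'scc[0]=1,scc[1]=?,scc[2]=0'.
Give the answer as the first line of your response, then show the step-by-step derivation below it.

scc[0]=?,scc[1]=?,scc[2]=0,scc[3]=?,scc[4]=?,scc[5]=?,scc[6]=?,scc[7]=?,scc[8]=?

step 1: low=(low[0]=0,low[1]=?,low[2]=1,low[3]=?,low[4]=?,low[5]=?,low[6]=?,low[7]=?,low[8]=?); scc=(scc[0]=?,scc[1]=?,scc[2]=0,scc[3]=?,scc[4]=?,scc[5]=?,scc[6]=?,scc[7]=?,scc[8]=?)
step 2: low=(low[0]=0,low[1]=0,low[2]=1,low[3]=?,low[4]=?,low[5]=?,low[6]=?,low[7]=2,low[8]=?); scc=(scc[0]=?,scc[1]=?,scc[2]=0,scc[3]=?,scc[4]=?,scc[5]=?,scc[6]=?,scc[7]=?,scc[8]=?)
step 3: low=(low[0]=0,low[1]=0,low[2]=1,low[3]=4,low[4]=?,low[5]=3,low[6]=?,low[7]=0,low[8]=?); scc=(scc[0]=?,scc[1]=?,scc[2]=0,scc[3]=?,scc[4]=?,scc[5]=?,scc[6]=?,scc[7]=?,scc[8]=?)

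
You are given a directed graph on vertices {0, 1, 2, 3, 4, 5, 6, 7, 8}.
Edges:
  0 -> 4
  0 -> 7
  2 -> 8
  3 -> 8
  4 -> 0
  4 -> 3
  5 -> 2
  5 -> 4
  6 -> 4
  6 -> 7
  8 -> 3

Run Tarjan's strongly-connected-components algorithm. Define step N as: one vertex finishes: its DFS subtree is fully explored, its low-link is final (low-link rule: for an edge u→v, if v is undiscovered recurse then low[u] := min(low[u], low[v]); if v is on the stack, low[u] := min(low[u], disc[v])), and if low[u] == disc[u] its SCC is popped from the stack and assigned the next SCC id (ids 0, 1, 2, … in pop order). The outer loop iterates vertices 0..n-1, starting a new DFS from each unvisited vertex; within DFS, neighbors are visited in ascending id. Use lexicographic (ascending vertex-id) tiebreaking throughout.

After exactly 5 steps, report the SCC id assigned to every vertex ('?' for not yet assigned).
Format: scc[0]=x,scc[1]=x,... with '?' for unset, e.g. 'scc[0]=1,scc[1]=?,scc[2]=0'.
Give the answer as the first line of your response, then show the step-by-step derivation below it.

scc[0]=2,scc[1]=?,scc[2]=?,scc[3]=0,scc[4]=2,scc[5]=?,scc[6]=?,scc[7]=1,scc[8]=0

step 1: low=(low[0]=0,low[1]=?,low[2]=?,low[3]=2,low[4]=0,low[5]=?,low[6]=?,low[7]=?,low[8]=2); scc=(scc[0]=?,scc[1]=?,scc[2]=?,scc[3]=?,scc[4]=?,scc[5]=?,scc[6]=?,scc[7]=?,scc[8]=?)
step 2: low=(low[0]=0,low[1]=?,low[2]=?,low[3]=2,low[4]=0,low[5]=?,low[6]=?,low[7]=?,low[8]=2); scc=(scc[0]=?,scc[1]=?,scc[2]=?,scc[3]=0,scc[4]=?,scc[5]=?,scc[6]=?,scc[7]=?,scc[8]=0)
step 3: low=(low[0]=0,low[1]=?,low[2]=?,low[3]=2,low[4]=0,low[5]=?,low[6]=?,low[7]=?,low[8]=2); scc=(scc[0]=?,scc[1]=?,scc[2]=?,scc[3]=0,scc[4]=?,scc[5]=?,scc[6]=?,scc[7]=?,scc[8]=0)
step 4: low=(low[0]=0,low[1]=?,low[2]=?,low[3]=2,low[4]=0,low[5]=?,low[6]=?,low[7]=4,low[8]=2); scc=(scc[0]=?,scc[1]=?,scc[2]=?,scc[3]=0,scc[4]=?,scc[5]=?,scc[6]=?,scc[7]=1,scc[8]=0)
step 5: low=(low[0]=0,low[1]=?,low[2]=?,low[3]=2,low[4]=0,low[5]=?,low[6]=?,low[7]=4,low[8]=2); scc=(scc[0]=2,scc[1]=?,scc[2]=?,scc[3]=0,scc[4]=2,scc[5]=?,scc[6]=?,scc[7]=1,scc[8]=0)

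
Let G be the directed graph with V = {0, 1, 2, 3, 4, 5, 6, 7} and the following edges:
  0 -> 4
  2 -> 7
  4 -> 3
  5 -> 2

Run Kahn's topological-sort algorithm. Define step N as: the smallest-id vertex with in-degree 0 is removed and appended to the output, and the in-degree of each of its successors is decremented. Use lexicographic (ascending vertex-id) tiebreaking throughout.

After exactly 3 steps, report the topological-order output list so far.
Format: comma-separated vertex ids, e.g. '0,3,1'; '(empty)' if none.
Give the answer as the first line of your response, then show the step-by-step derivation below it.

0,1,4

step 1: output 0; order=[0]; indeg=(0,0,1,1,0,0,0,1)
step 2: output 1; order=[0,1]; indeg=(0,0,1,1,0,0,0,1)
step 3: output 4; order=[0,1,4]; indeg=(0,0,1,0,0,0,0,1)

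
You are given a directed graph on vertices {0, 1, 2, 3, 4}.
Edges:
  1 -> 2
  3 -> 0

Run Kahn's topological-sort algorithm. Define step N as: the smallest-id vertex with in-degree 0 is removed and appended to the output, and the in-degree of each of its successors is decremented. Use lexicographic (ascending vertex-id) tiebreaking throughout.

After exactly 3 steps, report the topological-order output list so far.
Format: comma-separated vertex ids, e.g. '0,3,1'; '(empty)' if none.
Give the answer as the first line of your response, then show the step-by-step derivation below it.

1,2,3

step 1: output 1; order=[1]; indeg=(1,0,0,0,0)
step 2: output 2; order=[1,2]; indeg=(1,0,0,0,0)
step 3: output 3; order=[1,2,3]; indeg=(0,0,0,0,0)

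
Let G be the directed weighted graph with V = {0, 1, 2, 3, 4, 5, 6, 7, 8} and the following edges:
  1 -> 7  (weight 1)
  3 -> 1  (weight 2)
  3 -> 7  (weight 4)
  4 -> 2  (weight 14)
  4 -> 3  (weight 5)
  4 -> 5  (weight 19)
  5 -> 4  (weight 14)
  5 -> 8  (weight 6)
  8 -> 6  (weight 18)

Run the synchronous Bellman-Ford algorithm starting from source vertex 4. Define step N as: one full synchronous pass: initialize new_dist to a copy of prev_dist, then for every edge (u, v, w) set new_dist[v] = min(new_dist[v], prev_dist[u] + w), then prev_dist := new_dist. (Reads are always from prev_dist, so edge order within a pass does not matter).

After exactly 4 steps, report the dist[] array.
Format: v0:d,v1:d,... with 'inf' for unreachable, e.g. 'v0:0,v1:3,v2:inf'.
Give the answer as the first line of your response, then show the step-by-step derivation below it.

v0:inf,v1:7,v2:14,v3:5,v4:0,v5:19,v6:43,v7:8,v8:25

step 1: dist = v0:inf,v1:inf,v2:14,v3:5,v4:0,v5:19,v6:inf,v7:inf,v8:inf
step 2: dist = v0:inf,v1:7,v2:14,v3:5,v4:0,v5:19,v6:inf,v7:9,v8:25
step 3: dist = v0:inf,v1:7,v2:14,v3:5,v4:0,v5:19,v6:43,v7:8,v8:25
step 4: dist = v0:inf,v1:7,v2:14,v3:5,v4:0,v5:19,v6:43,v7:8,v8:25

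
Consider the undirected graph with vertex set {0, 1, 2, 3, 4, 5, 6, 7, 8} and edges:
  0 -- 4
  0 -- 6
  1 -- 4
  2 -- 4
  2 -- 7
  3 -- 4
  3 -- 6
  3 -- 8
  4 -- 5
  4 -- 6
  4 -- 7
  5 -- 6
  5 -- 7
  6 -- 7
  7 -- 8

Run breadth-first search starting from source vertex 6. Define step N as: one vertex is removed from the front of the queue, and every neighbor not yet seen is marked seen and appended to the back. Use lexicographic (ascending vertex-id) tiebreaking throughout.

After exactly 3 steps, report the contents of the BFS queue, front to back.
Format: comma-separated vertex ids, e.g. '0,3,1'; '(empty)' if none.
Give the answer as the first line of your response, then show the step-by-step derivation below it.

4,5,7,8

step 1: dequeue 6; queue=[0,3,4,5,7]; order=6
step 2: dequeue 0; queue=[3,4,5,7]; order=6,0
step 3: dequeue 3; queue=[4,5,7,8]; order=6,0,3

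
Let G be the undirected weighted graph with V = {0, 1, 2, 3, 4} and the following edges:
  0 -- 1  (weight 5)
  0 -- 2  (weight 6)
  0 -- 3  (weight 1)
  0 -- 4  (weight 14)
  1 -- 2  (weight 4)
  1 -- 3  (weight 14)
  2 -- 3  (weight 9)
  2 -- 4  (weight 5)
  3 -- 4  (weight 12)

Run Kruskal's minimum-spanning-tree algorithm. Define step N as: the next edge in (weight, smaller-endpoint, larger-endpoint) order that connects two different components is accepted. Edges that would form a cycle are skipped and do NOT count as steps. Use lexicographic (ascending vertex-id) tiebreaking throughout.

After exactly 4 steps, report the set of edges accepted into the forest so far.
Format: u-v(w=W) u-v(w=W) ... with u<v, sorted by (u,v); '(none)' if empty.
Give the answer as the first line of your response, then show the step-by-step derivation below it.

0-1(w=5) 0-3(w=1) 1-2(w=4) 2-4(w=5)

step 1: add edge 0-3 (w=1); MST = {0-3(w=1)}
step 2: add edge 1-2 (w=4); MST = {0-3(w=1) 1-2(w=4)}
step 3: add edge 0-1 (w=5); MST = {0-1(w=5) 0-3(w=1) 1-2(w=4)}
step 4: add edge 2-4 (w=5); MST = {0-1(w=5) 0-3(w=1) 1-2(w=4) 2-4(w=5)}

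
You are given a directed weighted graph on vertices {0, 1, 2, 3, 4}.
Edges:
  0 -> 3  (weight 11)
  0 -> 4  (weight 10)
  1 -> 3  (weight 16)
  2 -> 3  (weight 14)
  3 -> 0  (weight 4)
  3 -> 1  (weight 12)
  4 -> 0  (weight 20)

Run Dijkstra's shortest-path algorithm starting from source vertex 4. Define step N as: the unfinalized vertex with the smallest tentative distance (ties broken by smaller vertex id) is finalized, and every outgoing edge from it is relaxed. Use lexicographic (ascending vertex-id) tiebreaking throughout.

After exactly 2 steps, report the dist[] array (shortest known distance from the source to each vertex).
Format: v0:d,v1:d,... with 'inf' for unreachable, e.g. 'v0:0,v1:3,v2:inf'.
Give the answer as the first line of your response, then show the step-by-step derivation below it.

v0:20,v1:inf,v2:inf,v3:31,v4:0

step 1: dist = v0:20,v1:inf,v2:inf,v3:inf,v4:0
step 2: dist = v0:20,v1:inf,v2:inf,v3:31,v4:0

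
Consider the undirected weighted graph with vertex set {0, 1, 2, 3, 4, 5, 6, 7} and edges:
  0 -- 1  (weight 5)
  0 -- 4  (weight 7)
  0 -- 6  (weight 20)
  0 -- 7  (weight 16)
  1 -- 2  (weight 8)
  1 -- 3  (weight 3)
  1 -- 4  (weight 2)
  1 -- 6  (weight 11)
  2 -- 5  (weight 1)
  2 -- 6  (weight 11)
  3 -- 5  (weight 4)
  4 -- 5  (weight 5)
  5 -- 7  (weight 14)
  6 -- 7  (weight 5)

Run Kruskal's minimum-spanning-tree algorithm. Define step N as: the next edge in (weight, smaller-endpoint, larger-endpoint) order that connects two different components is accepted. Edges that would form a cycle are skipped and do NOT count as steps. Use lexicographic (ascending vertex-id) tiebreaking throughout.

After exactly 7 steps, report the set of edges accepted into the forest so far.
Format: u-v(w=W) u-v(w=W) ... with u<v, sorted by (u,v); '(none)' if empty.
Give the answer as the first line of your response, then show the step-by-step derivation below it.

0-1(w=5) 1-3(w=3) 1-4(w=2) 1-6(w=11) 2-5(w=1) 3-5(w=4) 6-7(w=5)

step 1: add edge 2-5 (w=1); MST = {2-5(w=1)}
step 2: add edge 1-4 (w=2); MST = {1-4(w=2) 2-5(w=1)}
step 3: add edge 1-3 (w=3); MST = {1-3(w=3) 1-4(w=2) 2-5(w=1)}
step 4: add edge 3-5 (w=4); MST = {1-3(w=3) 1-4(w=2) 2-5(w=1) 3-5(w=4)}
step 5: add edge 0-1 (w=5); MST = {0-1(w=5) 1-3(w=3) 1-4(w=2) 2-5(w=1) 3-5(w=4)}
step 6: add edge 6-7 (w=5); MST = {0-1(w=5) 1-3(w=3) 1-4(w=2) 2-5(w=1) 3-5(w=4) 6-7(w=5)}
step 7: add edge 1-6 (w=11); MST = {0-1(w=5) 1-3(w=3) 1-4(w=2) 1-6(w=11) 2-5(w=1) 3-5(w=4) 6-7(w=5)}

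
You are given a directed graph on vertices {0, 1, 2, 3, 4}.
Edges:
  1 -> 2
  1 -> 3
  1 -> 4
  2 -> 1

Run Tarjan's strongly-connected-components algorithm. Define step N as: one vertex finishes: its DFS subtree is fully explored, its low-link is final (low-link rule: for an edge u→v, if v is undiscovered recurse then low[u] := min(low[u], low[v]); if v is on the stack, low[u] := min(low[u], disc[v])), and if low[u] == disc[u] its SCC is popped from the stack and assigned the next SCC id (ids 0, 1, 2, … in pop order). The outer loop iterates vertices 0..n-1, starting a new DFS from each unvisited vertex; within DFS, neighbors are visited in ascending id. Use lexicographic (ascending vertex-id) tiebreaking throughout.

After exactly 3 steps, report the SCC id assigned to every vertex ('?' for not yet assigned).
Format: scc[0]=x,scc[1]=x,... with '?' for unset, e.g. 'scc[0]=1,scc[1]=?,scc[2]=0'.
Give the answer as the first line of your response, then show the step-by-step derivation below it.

scc[0]=0,scc[1]=?,scc[2]=?,scc[3]=1,scc[4]=?

step 1: low=(low[0]=0,low[1]=?,low[2]=?,low[3]=?,low[4]=?); scc=(scc[0]=0,scc[1]=?,scc[2]=?,scc[3]=?,scc[4]=?)
step 2: low=(low[0]=0,low[1]=1,low[2]=1,low[3]=?,low[4]=?); scc=(scc[0]=0,scc[1]=?,scc[2]=?,scc[3]=?,scc[4]=?)
step 3: low=(low[0]=0,low[1]=1,low[2]=1,low[3]=3,low[4]=?); scc=(scc[0]=0,scc[1]=?,scc[2]=?,scc[3]=1,scc[4]=?)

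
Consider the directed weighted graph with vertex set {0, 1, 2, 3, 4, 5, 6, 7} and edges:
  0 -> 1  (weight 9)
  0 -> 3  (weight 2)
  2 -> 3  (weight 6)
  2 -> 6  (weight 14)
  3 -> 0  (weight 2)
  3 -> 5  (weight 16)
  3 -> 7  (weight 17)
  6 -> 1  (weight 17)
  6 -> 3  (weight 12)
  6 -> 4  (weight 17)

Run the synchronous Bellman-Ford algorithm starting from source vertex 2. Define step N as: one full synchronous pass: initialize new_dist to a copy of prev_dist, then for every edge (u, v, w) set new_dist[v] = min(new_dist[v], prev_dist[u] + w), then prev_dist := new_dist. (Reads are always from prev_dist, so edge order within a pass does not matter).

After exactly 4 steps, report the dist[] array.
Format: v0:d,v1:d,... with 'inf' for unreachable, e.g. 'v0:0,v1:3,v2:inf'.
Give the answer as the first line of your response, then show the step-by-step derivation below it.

v0:8,v1:17,v2:0,v3:6,v4:31,v5:22,v6:14,v7:23

step 1: dist = v0:inf,v1:inf,v2:0,v3:6,v4:inf,v5:inf,v6:14,v7:inf
step 2: dist = v0:8,v1:31,v2:0,v3:6,v4:31,v5:22,v6:14,v7:23
step 3: dist = v0:8,v1:17,v2:0,v3:6,v4:31,v5:22,v6:14,v7:23
step 4: dist = v0:8,v1:17,v2:0,v3:6,v4:31,v5:22,v6:14,v7:23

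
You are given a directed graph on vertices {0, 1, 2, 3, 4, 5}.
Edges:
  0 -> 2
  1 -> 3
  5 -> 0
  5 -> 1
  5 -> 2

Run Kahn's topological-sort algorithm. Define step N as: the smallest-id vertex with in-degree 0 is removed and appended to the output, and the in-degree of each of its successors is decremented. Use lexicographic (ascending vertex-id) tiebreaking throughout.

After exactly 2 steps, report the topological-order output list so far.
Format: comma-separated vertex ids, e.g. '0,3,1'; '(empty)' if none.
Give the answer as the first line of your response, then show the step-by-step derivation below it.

4,5

step 1: output 4; order=[4]; indeg=(1,1,2,1,0,0)
step 2: output 5; order=[4,5]; indeg=(0,0,1,1,0,0)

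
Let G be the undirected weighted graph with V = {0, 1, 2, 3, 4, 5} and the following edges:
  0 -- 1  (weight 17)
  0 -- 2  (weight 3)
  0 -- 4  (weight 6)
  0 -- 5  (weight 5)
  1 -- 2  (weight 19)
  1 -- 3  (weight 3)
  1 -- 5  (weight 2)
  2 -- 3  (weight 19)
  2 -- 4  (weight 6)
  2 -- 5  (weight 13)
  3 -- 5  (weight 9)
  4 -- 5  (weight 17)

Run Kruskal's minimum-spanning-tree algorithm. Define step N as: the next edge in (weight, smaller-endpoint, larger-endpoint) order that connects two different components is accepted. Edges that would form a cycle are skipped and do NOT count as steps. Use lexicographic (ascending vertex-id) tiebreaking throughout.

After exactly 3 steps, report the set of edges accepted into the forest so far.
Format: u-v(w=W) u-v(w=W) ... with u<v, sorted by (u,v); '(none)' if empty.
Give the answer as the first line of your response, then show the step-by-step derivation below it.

0-2(w=3) 1-3(w=3) 1-5(w=2)

step 1: add edge 1-5 (w=2); MST = {1-5(w=2)}
step 2: add edge 0-2 (w=3); MST = {0-2(w=3) 1-5(w=2)}
step 3: add edge 1-3 (w=3); MST = {0-2(w=3) 1-3(w=3) 1-5(w=2)}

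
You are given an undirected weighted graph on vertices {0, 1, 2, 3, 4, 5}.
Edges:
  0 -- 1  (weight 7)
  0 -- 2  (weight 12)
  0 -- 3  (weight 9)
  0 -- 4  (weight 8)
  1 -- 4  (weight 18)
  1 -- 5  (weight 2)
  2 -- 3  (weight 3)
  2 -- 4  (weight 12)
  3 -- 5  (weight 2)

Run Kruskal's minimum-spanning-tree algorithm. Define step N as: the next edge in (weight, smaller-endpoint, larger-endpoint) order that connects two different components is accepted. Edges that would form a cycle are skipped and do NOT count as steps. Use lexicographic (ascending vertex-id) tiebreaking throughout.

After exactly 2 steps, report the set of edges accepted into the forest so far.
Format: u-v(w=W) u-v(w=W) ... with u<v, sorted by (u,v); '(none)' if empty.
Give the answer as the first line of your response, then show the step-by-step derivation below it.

1-5(w=2) 3-5(w=2)

step 1: add edge 1-5 (w=2); MST = {1-5(w=2)}
step 2: add edge 3-5 (w=2); MST = {1-5(w=2) 3-5(w=2)}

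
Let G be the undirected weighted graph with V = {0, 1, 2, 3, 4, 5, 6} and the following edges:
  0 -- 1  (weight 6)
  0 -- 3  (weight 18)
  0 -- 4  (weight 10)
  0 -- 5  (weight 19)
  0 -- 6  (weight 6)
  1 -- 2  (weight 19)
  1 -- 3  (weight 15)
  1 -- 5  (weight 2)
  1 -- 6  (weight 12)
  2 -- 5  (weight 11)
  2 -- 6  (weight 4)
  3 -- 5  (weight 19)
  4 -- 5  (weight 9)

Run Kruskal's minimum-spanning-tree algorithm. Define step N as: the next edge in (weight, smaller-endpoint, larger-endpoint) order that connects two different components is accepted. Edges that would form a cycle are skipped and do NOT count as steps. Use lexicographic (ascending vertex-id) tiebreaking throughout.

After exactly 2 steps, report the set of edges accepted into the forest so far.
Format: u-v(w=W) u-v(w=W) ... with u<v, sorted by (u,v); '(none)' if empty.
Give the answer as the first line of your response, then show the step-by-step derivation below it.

1-5(w=2) 2-6(w=4)

step 1: add edge 1-5 (w=2); MST = {1-5(w=2)}
step 2: add edge 2-6 (w=4); MST = {1-5(w=2) 2-6(w=4)}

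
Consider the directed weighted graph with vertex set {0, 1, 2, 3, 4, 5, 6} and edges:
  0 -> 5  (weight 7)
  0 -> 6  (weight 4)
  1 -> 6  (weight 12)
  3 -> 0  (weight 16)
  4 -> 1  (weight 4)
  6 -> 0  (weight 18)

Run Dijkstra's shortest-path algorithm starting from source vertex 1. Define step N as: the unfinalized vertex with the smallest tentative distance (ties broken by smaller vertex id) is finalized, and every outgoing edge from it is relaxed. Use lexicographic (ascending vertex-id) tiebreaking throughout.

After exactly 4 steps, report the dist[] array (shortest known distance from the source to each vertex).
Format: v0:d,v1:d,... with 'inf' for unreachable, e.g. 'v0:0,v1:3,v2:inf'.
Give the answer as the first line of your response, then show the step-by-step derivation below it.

v0:30,v1:0,v2:inf,v3:inf,v4:inf,v5:37,v6:12

step 1: dist = v0:inf,v1:0,v2:inf,v3:inf,v4:inf,v5:inf,v6:12
step 2: dist = v0:30,v1:0,v2:inf,v3:inf,v4:inf,v5:inf,v6:12
step 3: dist = v0:30,v1:0,v2:inf,v3:inf,v4:inf,v5:37,v6:12
step 4: dist = v0:30,v1:0,v2:inf,v3:inf,v4:inf,v5:37,v6:12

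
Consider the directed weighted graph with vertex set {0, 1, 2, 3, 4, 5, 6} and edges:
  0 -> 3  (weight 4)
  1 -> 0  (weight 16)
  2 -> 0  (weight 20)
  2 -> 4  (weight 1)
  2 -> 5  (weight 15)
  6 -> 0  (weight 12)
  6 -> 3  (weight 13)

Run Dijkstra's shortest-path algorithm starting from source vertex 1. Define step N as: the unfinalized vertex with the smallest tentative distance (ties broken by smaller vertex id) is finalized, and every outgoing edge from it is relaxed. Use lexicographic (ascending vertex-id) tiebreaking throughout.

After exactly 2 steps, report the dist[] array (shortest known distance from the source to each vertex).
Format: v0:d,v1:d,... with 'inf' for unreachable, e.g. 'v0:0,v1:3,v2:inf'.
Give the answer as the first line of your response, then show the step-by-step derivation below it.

v0:16,v1:0,v2:inf,v3:20,v4:inf,v5:inf,v6:inf

step 1: dist = v0:16,v1:0,v2:inf,v3:inf,v4:inf,v5:inf,v6:inf
step 2: dist = v0:16,v1:0,v2:inf,v3:20,v4:inf,v5:inf,v6:inf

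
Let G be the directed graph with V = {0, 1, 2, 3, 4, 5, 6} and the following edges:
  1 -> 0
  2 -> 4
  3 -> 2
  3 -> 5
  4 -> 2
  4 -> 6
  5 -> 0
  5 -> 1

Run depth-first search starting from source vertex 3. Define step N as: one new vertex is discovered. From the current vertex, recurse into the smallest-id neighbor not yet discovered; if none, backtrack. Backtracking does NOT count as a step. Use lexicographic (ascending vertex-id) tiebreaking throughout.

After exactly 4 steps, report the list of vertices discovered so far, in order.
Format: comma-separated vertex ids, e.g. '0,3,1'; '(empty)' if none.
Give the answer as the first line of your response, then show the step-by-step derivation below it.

3,2,4,6

step 1: discover 3; path=3; order=3
step 2: discover 2; path=3>2; order=3,2
step 3: discover 4; path=3>2>4; order=3,2,4
step 4: discover 6; path=3>2>4>6; order=3,2,4,6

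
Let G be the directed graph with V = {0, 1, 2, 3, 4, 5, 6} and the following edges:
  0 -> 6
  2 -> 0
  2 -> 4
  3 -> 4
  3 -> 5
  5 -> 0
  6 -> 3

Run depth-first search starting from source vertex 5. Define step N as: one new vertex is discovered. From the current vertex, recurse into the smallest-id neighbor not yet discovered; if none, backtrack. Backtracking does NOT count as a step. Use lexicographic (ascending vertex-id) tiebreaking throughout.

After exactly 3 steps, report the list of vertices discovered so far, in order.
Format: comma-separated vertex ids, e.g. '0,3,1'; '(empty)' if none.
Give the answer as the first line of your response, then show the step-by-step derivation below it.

5,0,6

step 1: discover 5; path=5; order=5
step 2: discover 0; path=5>0; order=5,0
step 3: discover 6; path=5>0>6; order=5,0,6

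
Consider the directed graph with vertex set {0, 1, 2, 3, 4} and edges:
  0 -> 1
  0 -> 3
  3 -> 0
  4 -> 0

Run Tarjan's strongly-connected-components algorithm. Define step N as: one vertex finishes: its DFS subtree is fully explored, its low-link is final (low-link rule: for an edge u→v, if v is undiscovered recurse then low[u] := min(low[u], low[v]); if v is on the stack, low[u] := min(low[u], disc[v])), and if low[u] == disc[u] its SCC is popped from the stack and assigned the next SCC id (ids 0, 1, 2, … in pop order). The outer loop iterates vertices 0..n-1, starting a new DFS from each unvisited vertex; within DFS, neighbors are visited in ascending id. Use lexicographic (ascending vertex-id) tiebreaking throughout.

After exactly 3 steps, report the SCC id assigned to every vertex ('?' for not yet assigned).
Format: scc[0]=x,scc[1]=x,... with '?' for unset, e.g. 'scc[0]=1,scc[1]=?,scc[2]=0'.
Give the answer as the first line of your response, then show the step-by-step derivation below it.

scc[0]=1,scc[1]=0,scc[2]=?,scc[3]=1,scc[4]=?

step 1: low=(low[0]=0,low[1]=1,low[2]=?,low[3]=?,low[4]=?); scc=(scc[0]=?,scc[1]=0,scc[2]=?,scc[3]=?,scc[4]=?)
step 2: low=(low[0]=0,low[1]=1,low[2]=?,low[3]=0,low[4]=?); scc=(scc[0]=?,scc[1]=0,scc[2]=?,scc[3]=?,scc[4]=?)
step 3: low=(low[0]=0,low[1]=1,low[2]=?,low[3]=0,low[4]=?); scc=(scc[0]=1,scc[1]=0,scc[2]=?,scc[3]=1,scc[4]=?)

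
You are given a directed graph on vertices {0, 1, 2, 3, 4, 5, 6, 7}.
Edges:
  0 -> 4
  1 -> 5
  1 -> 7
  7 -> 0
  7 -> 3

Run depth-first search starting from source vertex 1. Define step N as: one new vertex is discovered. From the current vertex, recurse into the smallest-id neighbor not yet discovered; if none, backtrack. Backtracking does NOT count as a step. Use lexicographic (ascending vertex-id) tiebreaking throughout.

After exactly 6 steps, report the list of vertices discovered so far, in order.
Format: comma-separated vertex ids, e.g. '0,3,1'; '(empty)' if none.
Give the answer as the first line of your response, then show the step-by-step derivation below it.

1,5,7,0,4,3

step 1: discover 1; path=1; order=1
step 2: discover 5; path=1>5; order=1,5
step 3: discover 7; path=1>7; order=1,5,7
step 4: discover 0; path=1>7>0; order=1,5,7,0
step 5: discover 4; path=1>7>0>4; order=1,5,7,0,4
step 6: discover 3; path=1>7>3; order=1,5,7,0,4,3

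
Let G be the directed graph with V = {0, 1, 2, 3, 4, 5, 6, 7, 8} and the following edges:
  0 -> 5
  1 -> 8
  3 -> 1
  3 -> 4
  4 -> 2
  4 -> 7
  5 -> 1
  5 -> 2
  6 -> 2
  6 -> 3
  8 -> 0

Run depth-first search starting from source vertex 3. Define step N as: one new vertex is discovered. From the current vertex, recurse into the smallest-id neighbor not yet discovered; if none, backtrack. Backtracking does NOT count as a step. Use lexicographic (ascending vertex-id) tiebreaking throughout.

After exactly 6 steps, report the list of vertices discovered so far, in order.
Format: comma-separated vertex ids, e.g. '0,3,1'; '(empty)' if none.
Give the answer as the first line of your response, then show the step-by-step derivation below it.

3,1,8,0,5,2

step 1: discover 3; path=3; order=3
step 2: discover 1; path=3>1; order=3,1
step 3: discover 8; path=3>1>8; order=3,1,8
step 4: discover 0; path=3>1>8>0; order=3,1,8,0
step 5: discover 5; path=3>1>8>0>5; order=3,1,8,0,5
step 6: discover 2; path=3>1>8>0>5>2; order=3,1,8,0,5,2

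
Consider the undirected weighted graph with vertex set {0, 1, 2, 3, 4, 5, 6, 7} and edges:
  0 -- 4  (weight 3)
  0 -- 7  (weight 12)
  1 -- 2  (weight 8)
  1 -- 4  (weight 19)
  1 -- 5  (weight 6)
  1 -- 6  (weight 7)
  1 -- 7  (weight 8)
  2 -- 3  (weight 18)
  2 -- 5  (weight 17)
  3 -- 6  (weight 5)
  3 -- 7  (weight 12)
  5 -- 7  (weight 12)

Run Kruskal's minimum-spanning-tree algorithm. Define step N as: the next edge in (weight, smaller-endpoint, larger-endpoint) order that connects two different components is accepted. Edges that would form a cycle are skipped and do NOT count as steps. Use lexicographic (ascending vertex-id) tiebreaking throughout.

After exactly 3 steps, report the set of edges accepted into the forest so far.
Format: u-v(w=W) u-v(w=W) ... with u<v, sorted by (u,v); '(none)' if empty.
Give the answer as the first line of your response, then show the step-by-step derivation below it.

0-4(w=3) 1-5(w=6) 3-6(w=5)

step 1: add edge 0-4 (w=3); MST = {0-4(w=3)}
step 2: add edge 3-6 (w=5); MST = {0-4(w=3) 3-6(w=5)}
step 3: add edge 1-5 (w=6); MST = {0-4(w=3) 1-5(w=6) 3-6(w=5)}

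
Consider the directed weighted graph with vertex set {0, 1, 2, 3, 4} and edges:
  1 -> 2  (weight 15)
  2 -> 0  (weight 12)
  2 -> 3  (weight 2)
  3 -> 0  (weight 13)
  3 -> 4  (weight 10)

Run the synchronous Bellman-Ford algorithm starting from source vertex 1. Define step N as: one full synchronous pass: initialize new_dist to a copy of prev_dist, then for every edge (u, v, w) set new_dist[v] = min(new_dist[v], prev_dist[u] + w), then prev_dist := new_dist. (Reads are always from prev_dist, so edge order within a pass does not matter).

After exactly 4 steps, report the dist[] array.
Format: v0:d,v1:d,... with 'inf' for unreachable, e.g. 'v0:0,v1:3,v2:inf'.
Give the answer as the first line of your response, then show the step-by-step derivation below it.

v0:27,v1:0,v2:15,v3:17,v4:27

step 1: dist = v0:inf,v1:0,v2:15,v3:inf,v4:inf
step 2: dist = v0:27,v1:0,v2:15,v3:17,v4:inf
step 3: dist = v0:27,v1:0,v2:15,v3:17,v4:27
step 4: dist = v0:27,v1:0,v2:15,v3:17,v4:27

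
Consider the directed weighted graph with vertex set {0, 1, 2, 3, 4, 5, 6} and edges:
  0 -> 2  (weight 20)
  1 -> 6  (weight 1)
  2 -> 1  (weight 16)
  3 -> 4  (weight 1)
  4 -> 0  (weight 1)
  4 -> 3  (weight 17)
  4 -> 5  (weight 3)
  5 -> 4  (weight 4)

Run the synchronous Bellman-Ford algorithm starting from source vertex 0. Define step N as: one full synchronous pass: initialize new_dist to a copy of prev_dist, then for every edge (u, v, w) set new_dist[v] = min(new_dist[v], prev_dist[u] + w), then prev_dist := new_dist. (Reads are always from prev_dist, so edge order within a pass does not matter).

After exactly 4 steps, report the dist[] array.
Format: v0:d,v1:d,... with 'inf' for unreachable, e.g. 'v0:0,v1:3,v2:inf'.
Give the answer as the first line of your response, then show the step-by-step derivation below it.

v0:0,v1:36,v2:20,v3:inf,v4:inf,v5:inf,v6:37

step 1: dist = v0:0,v1:inf,v2:20,v3:inf,v4:inf,v5:inf,v6:inf
step 2: dist = v0:0,v1:36,v2:20,v3:inf,v4:inf,v5:inf,v6:inf
step 3: dist = v0:0,v1:36,v2:20,v3:inf,v4:inf,v5:inf,v6:37
step 4: dist = v0:0,v1:36,v2:20,v3:inf,v4:inf,v5:inf,v6:37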